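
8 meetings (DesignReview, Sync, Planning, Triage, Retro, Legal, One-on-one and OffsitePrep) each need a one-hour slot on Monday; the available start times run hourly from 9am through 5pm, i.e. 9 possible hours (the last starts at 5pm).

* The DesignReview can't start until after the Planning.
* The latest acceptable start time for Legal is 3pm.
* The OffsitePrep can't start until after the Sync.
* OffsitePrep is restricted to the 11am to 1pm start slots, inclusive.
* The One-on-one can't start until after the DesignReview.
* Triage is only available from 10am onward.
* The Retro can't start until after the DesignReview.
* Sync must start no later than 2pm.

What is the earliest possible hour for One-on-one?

11am

Precedence pushes One-on-one to at least 11am.
One-on-one at 11am is achievable: Planning -> 9am; Legal -> 9am; Sync -> 9am; DesignReview -> 10am; OffsitePrep -> 11am; Retro -> 11am; One-on-one -> 11am; Triage -> 10am.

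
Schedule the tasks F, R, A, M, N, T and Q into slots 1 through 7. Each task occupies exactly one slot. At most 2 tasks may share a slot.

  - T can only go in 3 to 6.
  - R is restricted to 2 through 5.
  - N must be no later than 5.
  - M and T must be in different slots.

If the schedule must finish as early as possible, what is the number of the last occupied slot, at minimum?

4

With at most 2 per slot and 7 tasks, at least 4 slots are needed.
T can't be placed before 3, so the schedule must run through at least slot 3.
4 works (last occupied slot: 4): for example R -> 2; Q -> 4; F -> 1; T -> 3; N -> 3; M -> 2; A -> 1.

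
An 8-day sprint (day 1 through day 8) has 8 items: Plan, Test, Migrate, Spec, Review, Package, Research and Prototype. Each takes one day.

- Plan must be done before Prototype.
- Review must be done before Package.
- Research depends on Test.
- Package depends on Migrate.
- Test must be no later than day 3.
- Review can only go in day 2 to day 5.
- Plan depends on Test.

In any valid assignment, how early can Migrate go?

day 1

Downstream work caps Migrate at day 7.
Migrate at day 1 is achievable: Migrate=day 1, Review=day 2, Spec=day 1, Prototype=day 3, Plan=day 2, Test=day 1, Package=day 3, Research=day 2.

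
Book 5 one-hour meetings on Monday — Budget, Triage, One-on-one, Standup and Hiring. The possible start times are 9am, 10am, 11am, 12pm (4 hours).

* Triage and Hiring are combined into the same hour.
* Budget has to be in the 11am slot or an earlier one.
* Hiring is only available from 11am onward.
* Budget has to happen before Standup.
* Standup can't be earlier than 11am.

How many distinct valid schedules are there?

Splitting on Budget: it can be 9am (16), 10am (16), 11am (8). Listing each branch's schedules as (Triage, One-on-one, Standup, Hiring):
Budget=9am: (11am,9am,11am,11am) (11am,9am,12pm,11am) (11am,10am,11am,11am) (11am,10am,12pm,11am) (11am,11am,11am,11am) (11am,11am,12pm,11am) (11am,12pm,11am,11am) (11am,12pm,12pm,11am) (12pm,9am,11am,12pm) (12pm,9am,12pm,12pm) (12pm,10am,11am,12pm) (12pm,10am,12pm,12pm) (12pm,11am,11am,12pm) (12pm,11am,12pm,12pm) (12pm,12pm,11am,12pm) (12pm,12pm,12pm,12pm) — 16.
Budget=10am: (11am,9am,11am,11am) (11am,9am,12pm,11am) (11am,10am,11am,11am) (11am,10am,12pm,11am) (11am,11am,11am,11am) (11am,11am,12pm,11am) (11am,12pm,11am,11am) (11am,12pm,12pm,11am) (12pm,9am,11am,12pm) (12pm,9am,12pm,12pm) (12pm,10am,11am,12pm) (12pm,10am,12pm,12pm) (12pm,11am,11am,12pm) (12pm,11am,12pm,12pm) (12pm,12pm,11am,12pm) (12pm,12pm,12pm,12pm) — 16.
Budget=11am: (11am,9am,12pm,11am) (11am,10am,12pm,11am) (11am,11am,12pm,11am) (11am,12pm,12pm,11am) (12pm,9am,12pm,12pm) (12pm,10am,12pm,12pm) (12pm,11am,12pm,12pm) (12pm,12pm,12pm,12pm) — 8.
Summing: 16 + 16 + 8 = 40.

40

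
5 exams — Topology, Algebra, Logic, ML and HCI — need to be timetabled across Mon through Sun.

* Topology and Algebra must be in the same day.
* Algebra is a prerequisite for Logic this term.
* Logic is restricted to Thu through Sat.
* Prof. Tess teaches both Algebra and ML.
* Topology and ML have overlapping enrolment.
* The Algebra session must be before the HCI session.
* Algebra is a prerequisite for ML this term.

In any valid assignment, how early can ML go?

Tue

Precedence pushes ML to at least Tue.
ML at Tue is achievable: Topology in Mon, Logic in Thu, Algebra in Mon, ML in Tue, HCI in Tue.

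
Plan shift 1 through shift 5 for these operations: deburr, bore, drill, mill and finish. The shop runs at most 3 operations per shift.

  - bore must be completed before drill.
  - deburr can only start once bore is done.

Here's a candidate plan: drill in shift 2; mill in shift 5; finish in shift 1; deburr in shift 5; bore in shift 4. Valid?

bore must be completed before drill — violated.
The shop runs at most 3 operations per shift — holds.
deburr can only start once bore is done — holds.

Invalid. bore must be completed before drill.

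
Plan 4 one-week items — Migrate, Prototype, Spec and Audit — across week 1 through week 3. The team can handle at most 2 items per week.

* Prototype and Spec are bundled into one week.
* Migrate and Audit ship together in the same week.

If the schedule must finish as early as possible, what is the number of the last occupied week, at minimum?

With at most 2 per week and 4 tasks, at least 2 weeks are needed.
2 works (last occupied week: week 2): for example Prototype -> week 2, Spec -> week 2, Audit -> week 1, Migrate -> week 1.

2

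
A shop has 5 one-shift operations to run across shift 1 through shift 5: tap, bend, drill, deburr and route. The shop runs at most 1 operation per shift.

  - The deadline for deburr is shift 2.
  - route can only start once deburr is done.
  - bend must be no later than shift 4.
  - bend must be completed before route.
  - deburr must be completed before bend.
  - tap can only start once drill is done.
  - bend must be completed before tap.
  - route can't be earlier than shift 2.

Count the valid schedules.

7

Splitting on tap: it can be shift 4 (3), shift 5 (4). Listing each branch's schedules as (bend, drill, deburr, route) by shift number:
tap=shift 4: (2,3,1,5) (3,1,2,5) (3,2,1,5) — 3.
tap=shift 5: (2,3,1,4) (2,4,1,3) (3,1,2,4) (3,2,1,4) — 4.
Summing: 3 + 4 = 7.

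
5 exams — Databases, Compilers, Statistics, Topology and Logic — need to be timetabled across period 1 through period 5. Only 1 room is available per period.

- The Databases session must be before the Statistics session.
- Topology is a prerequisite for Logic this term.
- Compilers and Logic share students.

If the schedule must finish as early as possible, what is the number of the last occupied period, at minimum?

period 5

The precedence chain requires at least 2 distinct periods.
With at most 1 per period and 5 exams, at least 5 periods are needed.
5 works (last occupied period: period 5): for example Statistics -> period 2, Compilers -> period 5, Topology -> period 3, Databases -> period 1, Logic -> period 4.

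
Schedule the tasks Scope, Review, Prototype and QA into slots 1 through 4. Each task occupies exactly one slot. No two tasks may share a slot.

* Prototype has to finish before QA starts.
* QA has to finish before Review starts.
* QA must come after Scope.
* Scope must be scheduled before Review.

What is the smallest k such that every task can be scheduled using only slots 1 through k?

4

The precedence chain requires at least 3 distinct slots.
With at most 1 per slot and 4 tasks, at least 4 slots are needed.
4 works (last occupied slot: 4): for example Scope -> 1, QA -> 3, Prototype -> 2, Review -> 4.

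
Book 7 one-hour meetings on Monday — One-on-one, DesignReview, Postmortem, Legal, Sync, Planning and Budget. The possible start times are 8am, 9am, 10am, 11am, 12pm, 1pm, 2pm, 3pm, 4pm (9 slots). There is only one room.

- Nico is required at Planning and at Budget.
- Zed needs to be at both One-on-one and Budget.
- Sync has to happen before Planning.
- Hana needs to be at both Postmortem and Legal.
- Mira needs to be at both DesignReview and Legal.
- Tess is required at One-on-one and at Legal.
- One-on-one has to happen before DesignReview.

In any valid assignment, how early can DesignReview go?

9am

Precedence pushes DesignReview to at least 9am.
DesignReview at 9am is achievable: One-on-one=8am; Postmortem=12pm; Budget=2pm; Sync=10am; DesignReview=9am; Legal=1pm; Planning=11am.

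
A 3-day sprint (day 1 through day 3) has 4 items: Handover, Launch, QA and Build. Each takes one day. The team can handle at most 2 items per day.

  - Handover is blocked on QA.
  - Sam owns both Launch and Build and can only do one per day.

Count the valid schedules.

Splitting on Handover: it can be day 2 (6), day 3 (12). Listing each branch's schedules as (Launch, QA, Build) by day number:
Handover=day 2: (1,1,2) (1,1,3) (2,1,1) (2,1,3) (3,1,1) (3,1,2) — 6.
Handover=day 3: (1,1,2) (1,1,3) (1,2,2) (1,2,3) (2,1,1) (2,1,3) (2,2,1) (2,2,3) (3,1,1) (3,1,2) (3,2,1) (3,2,2) — 12.
Summing: 6 + 12 = 18.

18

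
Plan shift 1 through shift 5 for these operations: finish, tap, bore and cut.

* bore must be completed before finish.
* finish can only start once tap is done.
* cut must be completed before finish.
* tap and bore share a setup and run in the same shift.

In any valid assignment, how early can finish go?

Precedence pushes finish to at least shift 2.
finish at shift 2 is achievable: finish in shift 2; tap in shift 1; cut in shift 1; bore in shift 1.

shift 2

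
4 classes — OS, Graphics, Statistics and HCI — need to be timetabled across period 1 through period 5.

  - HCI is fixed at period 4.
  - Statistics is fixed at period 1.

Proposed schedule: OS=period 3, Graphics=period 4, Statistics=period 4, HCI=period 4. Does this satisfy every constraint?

Statistics is fixed at period 1 — violated.
HCI is fixed at period 4 — holds.

No — it violates: Statistics is fixed at period 1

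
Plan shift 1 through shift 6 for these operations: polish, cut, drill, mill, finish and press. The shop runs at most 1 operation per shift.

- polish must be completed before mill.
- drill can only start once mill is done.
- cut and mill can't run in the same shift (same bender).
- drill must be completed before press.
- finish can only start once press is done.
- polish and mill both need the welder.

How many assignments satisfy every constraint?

Splitting on polish: it can be shift 1 (5), shift 2 (1). Listing each branch's schedules as (cut, drill, mill, finish, press) by shift number:
polish=shift 1: (2,4,3,6,5) (3,4,2,6,5) (4,3,2,6,5) (5,3,2,6,4) (6,3,2,5,4) — 5.
polish=shift 2: (1,4,3,6,5) — 1.
Summing: 5 + 1 = 6.

6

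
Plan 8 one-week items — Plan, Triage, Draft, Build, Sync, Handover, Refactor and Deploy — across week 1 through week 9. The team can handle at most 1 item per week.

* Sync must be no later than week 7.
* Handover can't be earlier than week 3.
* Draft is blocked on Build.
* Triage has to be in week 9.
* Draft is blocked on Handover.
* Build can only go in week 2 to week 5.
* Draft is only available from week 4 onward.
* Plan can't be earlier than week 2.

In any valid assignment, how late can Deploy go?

week 8

Deploy at week 8 is achievable: Deploy=week 8, Triage=week 9, Build=week 2, Draft=week 4, Sync=week 1, Plan=week 5, Handover=week 3, Refactor=week 6.
Nothing later works — the capacity limit rule out every week after week 8.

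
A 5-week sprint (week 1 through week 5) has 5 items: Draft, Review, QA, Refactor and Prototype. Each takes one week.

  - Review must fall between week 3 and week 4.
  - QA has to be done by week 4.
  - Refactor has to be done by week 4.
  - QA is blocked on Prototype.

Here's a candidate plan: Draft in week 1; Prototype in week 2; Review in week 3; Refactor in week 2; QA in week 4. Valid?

Review must fall between week 3 and week 4 — holds.
QA has to be done by week 4 — holds.
Refactor has to be done by week 4 — holds.
QA is blocked on Prototype — holds.

Yes, all constraints hold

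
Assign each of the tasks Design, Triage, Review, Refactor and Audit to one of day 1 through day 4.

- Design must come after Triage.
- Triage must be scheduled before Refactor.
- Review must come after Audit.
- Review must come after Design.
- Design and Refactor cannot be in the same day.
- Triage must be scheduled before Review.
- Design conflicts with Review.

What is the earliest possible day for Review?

day 3

Precedence pushes Review to at least day 3.
Review at day 3 is achievable: Review -> day 3; Refactor -> day 3; Audit -> day 1; Design -> day 2; Triage -> day 1.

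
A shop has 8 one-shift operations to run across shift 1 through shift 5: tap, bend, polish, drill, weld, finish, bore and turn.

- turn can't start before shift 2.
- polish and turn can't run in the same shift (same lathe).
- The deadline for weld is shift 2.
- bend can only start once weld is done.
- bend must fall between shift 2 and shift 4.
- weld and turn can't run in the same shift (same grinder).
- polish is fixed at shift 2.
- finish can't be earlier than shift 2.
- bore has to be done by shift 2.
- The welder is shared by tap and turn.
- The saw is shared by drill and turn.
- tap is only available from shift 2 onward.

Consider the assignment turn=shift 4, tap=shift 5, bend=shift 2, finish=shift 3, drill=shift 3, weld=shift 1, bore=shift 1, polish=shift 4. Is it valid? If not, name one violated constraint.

Invalid. polish is fixed at shift 2.

bore has to be done by shift 2 — holds.
finish can't be earlier than shift 2 — holds.
The deadline for weld is shift 2 — holds.
bend can only start once weld is done — holds.
polish and turn can't run in the same shift (same lathe) — violated.
bend must fall between shift 2 and shift 4 — holds.
weld and turn can't run in the same shift (same grinder) — holds.
The welder is shared by tap and turn — holds.
tap is only available from shift 2 onward — holds.
polish is fixed at shift 2 — violated.
The saw is shared by drill and turn — holds.
turn can't start before shift 2 — holds.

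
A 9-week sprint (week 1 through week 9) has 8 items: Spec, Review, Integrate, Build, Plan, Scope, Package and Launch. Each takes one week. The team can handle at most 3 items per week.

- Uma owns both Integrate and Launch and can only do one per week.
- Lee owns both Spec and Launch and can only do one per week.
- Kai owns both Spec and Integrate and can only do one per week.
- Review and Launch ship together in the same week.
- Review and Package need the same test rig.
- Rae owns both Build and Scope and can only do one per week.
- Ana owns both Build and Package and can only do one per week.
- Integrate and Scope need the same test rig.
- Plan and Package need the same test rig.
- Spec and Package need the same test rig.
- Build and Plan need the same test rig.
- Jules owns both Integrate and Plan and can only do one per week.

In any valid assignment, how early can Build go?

week 1

Build at week 1 is achievable: Integrate in week 3; Package in week 3; Scope in week 4; Review in week 2; Spec in week 1; Plan in week 2; Build in week 1; Launch in week 2.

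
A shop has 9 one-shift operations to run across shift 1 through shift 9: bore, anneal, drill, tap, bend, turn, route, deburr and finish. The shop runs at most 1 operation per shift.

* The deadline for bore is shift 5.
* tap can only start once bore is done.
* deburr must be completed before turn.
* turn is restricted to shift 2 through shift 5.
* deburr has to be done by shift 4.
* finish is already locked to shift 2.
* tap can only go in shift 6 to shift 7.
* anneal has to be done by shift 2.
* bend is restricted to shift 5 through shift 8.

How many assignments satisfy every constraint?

24

Splitting on bore: it can be shift 3 (8), shift 4 (8), shift 5 (8). Listing each branch's schedules as (anneal, drill, tap, bend, turn, route, deburr, finish) by shift number:
bore=shift 3: (1,6,7,8,5,9,4,2) (1,7,6,8,5,9,4,2) (1,8,6,7,5,9,4,2) (1,8,7,6,5,9,4,2) (1,9,6,7,5,8,4,2) (1,9,6,8,5,7,4,2) (1,9,7,6,5,8,4,2) (1,9,7,8,5,6,4,2) — 8.
bore=shift 4: (1,6,7,8,5,9,3,2) (1,7,6,8,5,9,3,2) (1,8,6,7,5,9,3,2) (1,8,7,6,5,9,3,2) (1,9,6,7,5,8,3,2) (1,9,6,8,5,7,3,2) (1,9,7,6,5,8,3,2) (1,9,7,8,5,6,3,2) — 8.
bore=shift 5: (1,6,7,8,4,9,3,2) (1,7,6,8,4,9,3,2) (1,8,6,7,4,9,3,2) (1,8,7,6,4,9,3,2) (1,9,6,7,4,8,3,2) (1,9,6,8,4,7,3,2) (1,9,7,6,4,8,3,2) (1,9,7,8,4,6,3,2) — 8.
Summing: 8 + 8 + 8 = 24.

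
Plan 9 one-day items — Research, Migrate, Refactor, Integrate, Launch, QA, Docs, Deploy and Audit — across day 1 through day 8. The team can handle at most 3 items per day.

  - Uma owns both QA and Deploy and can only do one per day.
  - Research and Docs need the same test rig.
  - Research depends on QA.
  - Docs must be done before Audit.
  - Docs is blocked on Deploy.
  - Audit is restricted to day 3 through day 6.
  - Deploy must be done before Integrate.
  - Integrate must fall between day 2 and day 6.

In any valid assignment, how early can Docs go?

Precedence pushes Docs to at least day 2; downstream work caps Docs at day 5.
Docs at day 2 is achievable: Deploy -> day 1, Refactor -> day 1, Docs -> day 2, Audit -> day 3, Research -> day 3, Launch -> day 3, Integrate -> day 2, QA -> day 2, Migrate -> day 1.

day 2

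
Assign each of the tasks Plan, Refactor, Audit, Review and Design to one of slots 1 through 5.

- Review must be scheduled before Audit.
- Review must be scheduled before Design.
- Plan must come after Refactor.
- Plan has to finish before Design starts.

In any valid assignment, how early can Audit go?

2

Precedence pushes Audit to at least 2.
Audit at 2 is achievable: Plan in 2, Review in 1, Audit in 2, Design in 3, Refactor in 1.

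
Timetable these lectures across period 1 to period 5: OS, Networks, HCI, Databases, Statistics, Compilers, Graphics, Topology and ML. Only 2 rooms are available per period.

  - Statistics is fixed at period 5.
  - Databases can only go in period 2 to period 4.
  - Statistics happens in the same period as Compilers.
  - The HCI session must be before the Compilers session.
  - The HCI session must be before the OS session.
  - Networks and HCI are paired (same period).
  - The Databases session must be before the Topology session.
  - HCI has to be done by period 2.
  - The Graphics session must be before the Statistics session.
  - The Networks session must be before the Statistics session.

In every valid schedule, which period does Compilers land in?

Compilers must be in the same period as Statistics, which can't be before period 5, so Compilers is at least period 5.
So Compilers is pinned to period 5.

period 5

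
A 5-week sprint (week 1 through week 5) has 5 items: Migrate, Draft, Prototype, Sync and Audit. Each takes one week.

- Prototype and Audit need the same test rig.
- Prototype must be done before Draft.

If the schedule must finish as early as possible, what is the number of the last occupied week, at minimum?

The precedence chain requires at least 2 distinct weeks.
2 works (last occupied week: week 2): for example Draft=week 2, Prototype=week 1, Audit=week 2, Migrate=week 1, Sync=week 1.

2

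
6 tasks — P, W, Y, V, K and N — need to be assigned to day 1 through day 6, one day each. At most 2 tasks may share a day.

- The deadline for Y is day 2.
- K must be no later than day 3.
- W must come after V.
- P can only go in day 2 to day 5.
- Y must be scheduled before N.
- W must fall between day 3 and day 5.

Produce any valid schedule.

K=day 1, W=day 3, Y=day 1, N=day 3, V=day 2, P=day 2

Checking: V(day 2) before W(day 3); Y(day 1) before N(day 3); Y=day 1 in [day 1,day 2]; W=day 3 in [day 3,day 5]; K=day 1 in [day 1,day 3]; P=day 2 in [day 2,day 5]; max 2 per day (cap 2).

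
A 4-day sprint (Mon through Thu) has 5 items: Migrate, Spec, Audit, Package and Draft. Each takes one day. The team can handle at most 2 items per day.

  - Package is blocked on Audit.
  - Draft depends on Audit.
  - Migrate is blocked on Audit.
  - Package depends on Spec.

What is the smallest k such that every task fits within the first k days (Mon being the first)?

3 days

The precedence chain requires at least 2 distinct days.
With at most 2 per day and 5 tasks, at least 3 days are needed.
3 works (last occupied day: Wed): for example Audit -> Mon; Draft -> Wed; Package -> Tue; Migrate -> Tue; Spec -> Mon.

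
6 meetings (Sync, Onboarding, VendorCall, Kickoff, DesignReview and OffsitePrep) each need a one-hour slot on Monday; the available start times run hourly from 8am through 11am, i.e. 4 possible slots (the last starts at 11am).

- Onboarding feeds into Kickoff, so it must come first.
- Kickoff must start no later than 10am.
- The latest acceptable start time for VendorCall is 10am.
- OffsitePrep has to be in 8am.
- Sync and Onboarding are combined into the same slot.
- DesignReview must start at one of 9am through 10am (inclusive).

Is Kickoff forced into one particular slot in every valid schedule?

No

Kickoff can be 9am (e.g. OffsitePrep in 8am; Kickoff in 9am; DesignReview in 9am; Sync in 8am; Onboarding in 8am; VendorCall in 8am) or 10am (e.g. Kickoff -> 10am, Onboarding -> 8am, OffsitePrep -> 8am, DesignReview -> 9am, VendorCall -> 8am, Sync -> 8am).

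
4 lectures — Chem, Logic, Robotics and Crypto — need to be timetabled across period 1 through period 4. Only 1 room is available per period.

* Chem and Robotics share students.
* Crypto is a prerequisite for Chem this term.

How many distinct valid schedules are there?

12

Splitting on Chem: it can be period 2 (2), period 3 (4), period 4 (6). Listing each branch's schedules as (Logic, Robotics, Crypto) by period number:
Chem=period 2: (3,4,1) (4,3,1) — 2.
Chem=period 3: (1,4,2) (2,4,1) (4,1,2) (4,2,1) — 4.
Chem=period 4: (1,2,3) (1,3,2) (2,1,3) (2,3,1) (3,1,2) (3,2,1) — 6.
Summing: 2 + 4 + 6 = 12.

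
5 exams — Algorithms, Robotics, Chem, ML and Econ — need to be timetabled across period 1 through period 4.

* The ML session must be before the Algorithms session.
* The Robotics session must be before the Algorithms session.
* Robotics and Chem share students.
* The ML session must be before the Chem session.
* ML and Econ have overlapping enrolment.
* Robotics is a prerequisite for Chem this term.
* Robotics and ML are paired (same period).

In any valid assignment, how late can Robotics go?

Downstream work caps Robotics at period 3.
Robotics at period 3 is achievable: Algorithms in period 4, Chem in period 4, Econ in period 1, ML in period 3, Robotics in period 3.

period 3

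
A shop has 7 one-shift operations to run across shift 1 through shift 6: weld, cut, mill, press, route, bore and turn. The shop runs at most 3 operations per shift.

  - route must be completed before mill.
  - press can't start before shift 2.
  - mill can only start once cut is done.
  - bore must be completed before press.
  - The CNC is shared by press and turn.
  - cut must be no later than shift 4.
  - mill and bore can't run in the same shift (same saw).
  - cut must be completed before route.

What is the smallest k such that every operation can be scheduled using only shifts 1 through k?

The precedence chain requires at least 3 distinct shifts.
With at most 3 per shift and 7 operations, at least 3 shifts are needed.
3 works (last occupied shift: shift 3): for example press in shift 2; mill in shift 3; route in shift 2; cut in shift 1; weld in shift 1; turn in shift 3; bore in shift 1.

3 shifts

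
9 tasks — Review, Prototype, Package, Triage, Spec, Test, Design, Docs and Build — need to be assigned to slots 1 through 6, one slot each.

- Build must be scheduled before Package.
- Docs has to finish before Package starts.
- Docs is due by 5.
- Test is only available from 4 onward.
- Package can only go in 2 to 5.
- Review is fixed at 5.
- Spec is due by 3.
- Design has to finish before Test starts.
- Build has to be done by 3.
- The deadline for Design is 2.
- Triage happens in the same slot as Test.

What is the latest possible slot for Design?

2

Design's own window allows nothing later than 2.
Design at 2 is achievable: Package=2; Docs=1; Review=5; Triage=4; Prototype=1; Build=1; Test=4; Design=2; Spec=1.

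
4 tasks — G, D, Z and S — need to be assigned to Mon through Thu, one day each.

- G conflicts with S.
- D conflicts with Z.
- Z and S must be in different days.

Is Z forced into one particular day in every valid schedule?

No

Z can be Mon (e.g. S=Tue; Z=Mon; D=Tue; G=Mon) or Tue (e.g. S=Wed; D=Mon; Z=Tue; G=Mon).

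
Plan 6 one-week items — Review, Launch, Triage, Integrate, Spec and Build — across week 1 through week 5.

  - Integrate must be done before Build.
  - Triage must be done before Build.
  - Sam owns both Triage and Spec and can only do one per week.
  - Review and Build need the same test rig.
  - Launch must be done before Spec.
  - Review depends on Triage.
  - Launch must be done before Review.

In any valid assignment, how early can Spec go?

week 2

Precedence pushes Spec to at least week 2.
Spec at week 2 is achievable: Triage in week 1, Build in week 3, Spec in week 2, Launch in week 1, Review in week 2, Integrate in week 1.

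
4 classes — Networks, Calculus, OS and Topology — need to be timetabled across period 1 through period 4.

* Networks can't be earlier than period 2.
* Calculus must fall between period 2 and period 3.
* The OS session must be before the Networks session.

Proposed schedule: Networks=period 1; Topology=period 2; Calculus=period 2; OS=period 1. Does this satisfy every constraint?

Calculus must fall between period 2 and period 3 — holds.
The OS session must be before the Networks session — violated.
Networks can't be earlier than period 2 — violated.

No — it violates: Networks can't be earlier than period 2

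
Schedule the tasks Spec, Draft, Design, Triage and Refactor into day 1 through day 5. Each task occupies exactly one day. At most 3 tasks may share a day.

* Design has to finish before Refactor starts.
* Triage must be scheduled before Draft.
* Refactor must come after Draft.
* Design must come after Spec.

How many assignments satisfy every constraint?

46

Splitting on Spec: it can be day 1 (25), day 2 (15), day 3 (6). Listing each branch's schedules as (Draft, Design, Triage, Refactor) by day number:
Spec=day 1: (2,2,1,3) (2,2,1,4) (2,2,1,5) (2,3,1,4) (2,3,1,5) (2,4,1,5) (3,2,1,4) (3,2,1,5) (3,2,2,4) (3,2,2,5) (3,3,1,4) (3,3,1,5) (3,3,2,4) (3,3,2,5) (3,4,1,5) (3,4,2,5) (4,2,1,5) (4,2,2,5) (4,2,3,5) (4,3,1,5) (4,3,2,5) (4,3,3,5) (4,4,1,5) (4,4,2,5) (4,4,3,5) — 25.
Spec=day 2: (2,3,1,4) (2,3,1,5) (2,4,1,5) (3,3,1,4) (3,3,1,5) (3,3,2,4) (3,3,2,5) (3,4,1,5) (3,4,2,5) (4,3,1,5) (4,3,2,5) (4,3,3,5) (4,4,1,5) (4,4,2,5) (4,4,3,5) — 15.
Spec=day 3: (2,4,1,5) (3,4,1,5) (3,4,2,5) (4,4,1,5) (4,4,2,5) (4,4,3,5) — 6.
Summing: 25 + 15 + 6 = 46.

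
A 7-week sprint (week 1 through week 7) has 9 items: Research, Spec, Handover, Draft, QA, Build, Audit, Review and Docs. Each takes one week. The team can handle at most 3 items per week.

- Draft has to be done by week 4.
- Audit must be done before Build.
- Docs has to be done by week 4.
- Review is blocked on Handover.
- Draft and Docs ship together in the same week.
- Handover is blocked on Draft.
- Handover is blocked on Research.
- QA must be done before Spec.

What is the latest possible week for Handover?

week 6

Precedence pushes Handover to at least week 2; downstream work caps Handover at week 6.
Handover at week 6 is achievable: Docs -> week 1, Handover -> week 6, Audit -> week 2, Build -> week 3, Spec -> week 3, Research -> week 1, Draft -> week 1, QA -> week 2, Review -> week 7.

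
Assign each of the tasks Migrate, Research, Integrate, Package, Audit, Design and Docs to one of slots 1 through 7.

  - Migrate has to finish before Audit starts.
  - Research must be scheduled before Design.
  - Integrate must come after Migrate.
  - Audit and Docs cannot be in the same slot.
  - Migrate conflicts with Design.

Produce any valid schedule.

Design in 2; Research in 1; Integrate in 2; Docs in 1; Package in 1; Migrate in 1; Audit in 2

Checking: Migrate(1) before Integrate(2); Migrate(1) before Audit(2); Research(1) before Design(2); Migrate(1) != Design(2); Audit(2) != Docs(1).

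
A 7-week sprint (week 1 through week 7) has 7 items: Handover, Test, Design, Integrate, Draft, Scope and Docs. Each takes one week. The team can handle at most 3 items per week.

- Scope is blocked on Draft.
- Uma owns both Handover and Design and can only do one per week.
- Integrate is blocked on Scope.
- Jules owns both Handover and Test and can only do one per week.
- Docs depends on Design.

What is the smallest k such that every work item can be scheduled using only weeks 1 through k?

The precedence chain requires at least 3 distinct weeks.
With at most 3 per week and 7 work items, at least 3 weeks are needed.
3 works (last occupied week: week 3): for example Docs in week 2, Design in week 1, Integrate in week 3, Scope in week 2, Handover in week 2, Draft in week 1, Test in week 1.

3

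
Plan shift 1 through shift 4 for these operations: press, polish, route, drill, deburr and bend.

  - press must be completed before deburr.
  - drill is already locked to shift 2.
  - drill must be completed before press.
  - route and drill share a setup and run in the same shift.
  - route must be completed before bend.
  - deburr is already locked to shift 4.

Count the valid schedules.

8

Splitting on polish: it can be shift 1 (2), shift 2 (2), shift 3 (2), shift 4 (2). Listing each branch's schedules as (press, route, drill, deburr, bend) by shift number:
polish=shift 1: (3,2,2,4,3) (3,2,2,4,4) — 2.
polish=shift 2: (3,2,2,4,3) (3,2,2,4,4) — 2.
polish=shift 3: (3,2,2,4,3) (3,2,2,4,4) — 2.
polish=shift 4: (3,2,2,4,3) (3,2,2,4,4) — 2.
Summing: 2 + 2 + 2 + 2 = 8.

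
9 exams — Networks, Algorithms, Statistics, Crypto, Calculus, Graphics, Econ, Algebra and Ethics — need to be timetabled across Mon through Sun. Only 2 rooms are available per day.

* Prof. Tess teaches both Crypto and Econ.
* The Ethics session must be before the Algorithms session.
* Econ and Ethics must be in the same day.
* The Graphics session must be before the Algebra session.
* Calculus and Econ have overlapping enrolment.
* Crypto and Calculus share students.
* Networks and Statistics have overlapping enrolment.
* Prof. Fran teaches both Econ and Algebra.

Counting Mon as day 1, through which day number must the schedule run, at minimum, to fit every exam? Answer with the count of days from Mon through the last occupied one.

5 days

The precedence chain requires at least 2 distinct days.
With at most 2 per day and 9 exams, at least 5 days are needed.
5 works (last occupied day: Fri): for example Networks=Wed, Statistics=Thu, Econ=Mon, Calculus=Fri, Algorithms=Tue, Crypto=Thu, Ethics=Mon, Graphics=Tue, Algebra=Wed.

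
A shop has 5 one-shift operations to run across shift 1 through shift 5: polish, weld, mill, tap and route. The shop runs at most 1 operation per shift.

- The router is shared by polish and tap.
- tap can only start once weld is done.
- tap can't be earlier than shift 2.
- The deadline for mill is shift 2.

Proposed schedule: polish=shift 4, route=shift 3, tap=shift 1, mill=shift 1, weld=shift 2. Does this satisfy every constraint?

tap can only start once weld is done — violated.
The deadline for mill is shift 2 — holds.
The shop runs at most 1 operation per shift — violated.
tap can't be earlier than shift 2 — violated.
The router is shared by polish and tap — holds.

No. tap can't be earlier than shift 2 is not satisfied.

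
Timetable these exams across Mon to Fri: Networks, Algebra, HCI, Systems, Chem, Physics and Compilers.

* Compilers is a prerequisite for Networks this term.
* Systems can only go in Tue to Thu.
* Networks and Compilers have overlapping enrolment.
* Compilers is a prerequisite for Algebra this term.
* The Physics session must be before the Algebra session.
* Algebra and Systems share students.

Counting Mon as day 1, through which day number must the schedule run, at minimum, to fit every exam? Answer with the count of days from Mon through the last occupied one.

The precedence chain requires at least 2 distinct days.
Could 2 days be enough, i.e. nothing placed later than Tue? No: Systems's window within 2 days is {Tue}; Algebra must come after Compilers (at Mon or later) → {Tue}; Systems can't share with Algebra (Tue) → nothing is left.
So 2 days is not enough.
3 works (last occupied day: Wed): for example Networks in Tue, Compilers in Mon, Chem in Mon, Systems in Tue, Physics in Mon, HCI in Mon, Algebra in Wed.

3 days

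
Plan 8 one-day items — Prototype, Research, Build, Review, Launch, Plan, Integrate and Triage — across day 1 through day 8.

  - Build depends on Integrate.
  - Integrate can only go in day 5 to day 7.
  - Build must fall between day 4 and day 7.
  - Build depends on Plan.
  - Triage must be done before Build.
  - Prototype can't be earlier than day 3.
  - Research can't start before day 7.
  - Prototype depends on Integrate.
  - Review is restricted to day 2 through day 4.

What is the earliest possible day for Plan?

Downstream work caps Plan at day 6.
Plan at day 1 is achievable: Review in day 2; Launch in day 1; Build in day 6; Research in day 7; Integrate in day 5; Prototype in day 6; Triage in day 1; Plan in day 1.

day 1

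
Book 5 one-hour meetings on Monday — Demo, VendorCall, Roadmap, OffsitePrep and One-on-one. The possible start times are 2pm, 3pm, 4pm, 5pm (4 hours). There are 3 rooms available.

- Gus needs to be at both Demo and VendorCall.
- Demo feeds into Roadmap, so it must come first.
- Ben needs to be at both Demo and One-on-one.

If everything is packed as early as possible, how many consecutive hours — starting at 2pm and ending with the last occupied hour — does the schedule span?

The precedence chain requires at least 2 distinct hours.
With at most 3 per hour and 5 meetings, at least 2 hours are needed.
2 works (last occupied hour: 3pm): for example One-on-one=3pm, OffsitePrep=2pm, VendorCall=3pm, Roadmap=3pm, Demo=2pm.

2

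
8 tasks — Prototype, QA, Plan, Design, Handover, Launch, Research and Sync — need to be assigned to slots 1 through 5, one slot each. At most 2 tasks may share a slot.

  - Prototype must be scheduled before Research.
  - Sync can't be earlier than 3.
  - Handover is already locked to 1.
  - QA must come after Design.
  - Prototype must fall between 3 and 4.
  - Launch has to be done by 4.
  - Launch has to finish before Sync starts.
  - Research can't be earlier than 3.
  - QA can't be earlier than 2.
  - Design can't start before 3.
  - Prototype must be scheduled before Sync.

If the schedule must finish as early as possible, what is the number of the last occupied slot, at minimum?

The precedence chain requires at least 2 distinct slots.
With at most 2 per slot and 8 tasks, at least 4 slots are needed.
Propagating the time windows through the other constraints, QA can't land before 4, so the schedule must run through at least slot 4.
Could 4 slots be enough, i.e. nothing placed later than 4? No: Prototype's window within 4 slots is {3, 4}; QA's window within 4 slots is {2, 3, 4}; Design's window within 4 slots is {3, 4}; Research's window within 4 slots is {3, 4}; Sync's window within 4 slots is {3, 4}; QA must come after Design (at 3 or later) → {4}; Sync must come after Prototype (at 3 or later) → {4}; Prototype must come before Sync (at 4 or earlier) → {3}; Research must come after Prototype (at 3 or later) → {4}; that puts QA, Research and Sync all in 4 — more than 2 per slot.
So 4 slots is not enough.
5 works (last occupied slot: 5): for example QA -> 5, Plan -> 2, Design -> 3, Launch -> 1, Sync -> 4, Research -> 4, Prototype -> 3, Handover -> 1.

5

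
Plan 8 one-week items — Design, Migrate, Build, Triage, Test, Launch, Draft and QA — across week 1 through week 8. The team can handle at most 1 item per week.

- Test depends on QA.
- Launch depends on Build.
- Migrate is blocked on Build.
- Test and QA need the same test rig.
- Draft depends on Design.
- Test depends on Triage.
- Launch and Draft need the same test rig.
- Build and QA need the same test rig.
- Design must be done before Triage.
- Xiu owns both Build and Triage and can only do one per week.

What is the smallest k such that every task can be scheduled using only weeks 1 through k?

8 weeks

The precedence chain requires at least 3 distinct weeks.
With at most 1 per week and 8 tasks, at least 8 weeks are needed.
8 works (last occupied week: week 8): for example QA -> week 4, Build -> week 2, Test -> week 5, Triage -> week 3, Draft -> week 8, Launch -> week 7, Migrate -> week 6, Design -> week 1.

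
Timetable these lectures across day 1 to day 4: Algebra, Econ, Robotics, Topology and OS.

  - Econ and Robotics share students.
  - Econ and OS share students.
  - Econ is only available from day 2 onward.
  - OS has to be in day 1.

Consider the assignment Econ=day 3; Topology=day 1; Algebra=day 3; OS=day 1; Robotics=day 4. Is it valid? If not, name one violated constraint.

Valid

Econ and OS share students — holds.
Econ and Robotics share students — holds.
OS has to be in day 1 — holds.
Econ is only available from day 2 onward — holds.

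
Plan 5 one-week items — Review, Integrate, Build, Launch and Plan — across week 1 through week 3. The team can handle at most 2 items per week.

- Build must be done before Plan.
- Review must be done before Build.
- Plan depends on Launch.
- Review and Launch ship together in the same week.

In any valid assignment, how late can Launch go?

week 1

Launch must be in the same week as Review, which can't be after week 1, so Launch is at most week 1.
Launch at week 1 is achievable: Launch -> week 1; Review -> week 1; Build -> week 2; Plan -> week 3; Integrate -> week 2.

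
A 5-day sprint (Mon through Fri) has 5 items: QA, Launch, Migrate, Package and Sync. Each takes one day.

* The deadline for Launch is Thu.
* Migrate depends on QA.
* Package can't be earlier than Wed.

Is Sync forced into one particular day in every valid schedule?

Sync can be Mon (e.g. Launch -> Mon, Sync -> Mon, Migrate -> Tue, Package -> Wed, QA -> Mon) or Tue (e.g. QA -> Mon; Migrate -> Tue; Launch -> Mon; Sync -> Tue; Package -> Wed).

No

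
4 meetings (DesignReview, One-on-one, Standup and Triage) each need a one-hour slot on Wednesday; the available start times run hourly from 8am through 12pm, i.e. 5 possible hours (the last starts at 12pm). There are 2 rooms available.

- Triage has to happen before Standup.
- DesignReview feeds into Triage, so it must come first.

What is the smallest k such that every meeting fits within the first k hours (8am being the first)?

3 hours

The precedence chain requires at least 3 distinct hours.
With at most 2 per hour and 4 meetings, at least 2 hours are needed.
3 works (last occupied hour: 10am): for example One-on-one -> 8am, DesignReview -> 8am, Standup -> 10am, Triage -> 9am.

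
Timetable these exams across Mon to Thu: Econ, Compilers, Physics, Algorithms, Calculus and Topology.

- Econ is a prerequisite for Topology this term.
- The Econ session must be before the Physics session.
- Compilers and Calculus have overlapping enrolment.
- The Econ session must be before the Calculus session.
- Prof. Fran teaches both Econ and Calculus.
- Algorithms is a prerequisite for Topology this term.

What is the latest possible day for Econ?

Downstream work caps Econ at Wed.
Econ at Wed is achievable: Topology -> Thu, Calculus -> Thu, Econ -> Wed, Compilers -> Mon, Algorithms -> Mon, Physics -> Thu.

Wed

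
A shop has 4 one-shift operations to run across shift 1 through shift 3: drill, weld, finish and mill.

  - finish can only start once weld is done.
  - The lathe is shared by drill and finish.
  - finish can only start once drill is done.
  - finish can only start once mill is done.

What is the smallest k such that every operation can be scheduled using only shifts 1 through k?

The precedence chain requires at least 2 distinct shifts.
2 works (last occupied shift: shift 2): for example drill -> shift 1; finish -> shift 2; weld -> shift 1; mill -> shift 1.

2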